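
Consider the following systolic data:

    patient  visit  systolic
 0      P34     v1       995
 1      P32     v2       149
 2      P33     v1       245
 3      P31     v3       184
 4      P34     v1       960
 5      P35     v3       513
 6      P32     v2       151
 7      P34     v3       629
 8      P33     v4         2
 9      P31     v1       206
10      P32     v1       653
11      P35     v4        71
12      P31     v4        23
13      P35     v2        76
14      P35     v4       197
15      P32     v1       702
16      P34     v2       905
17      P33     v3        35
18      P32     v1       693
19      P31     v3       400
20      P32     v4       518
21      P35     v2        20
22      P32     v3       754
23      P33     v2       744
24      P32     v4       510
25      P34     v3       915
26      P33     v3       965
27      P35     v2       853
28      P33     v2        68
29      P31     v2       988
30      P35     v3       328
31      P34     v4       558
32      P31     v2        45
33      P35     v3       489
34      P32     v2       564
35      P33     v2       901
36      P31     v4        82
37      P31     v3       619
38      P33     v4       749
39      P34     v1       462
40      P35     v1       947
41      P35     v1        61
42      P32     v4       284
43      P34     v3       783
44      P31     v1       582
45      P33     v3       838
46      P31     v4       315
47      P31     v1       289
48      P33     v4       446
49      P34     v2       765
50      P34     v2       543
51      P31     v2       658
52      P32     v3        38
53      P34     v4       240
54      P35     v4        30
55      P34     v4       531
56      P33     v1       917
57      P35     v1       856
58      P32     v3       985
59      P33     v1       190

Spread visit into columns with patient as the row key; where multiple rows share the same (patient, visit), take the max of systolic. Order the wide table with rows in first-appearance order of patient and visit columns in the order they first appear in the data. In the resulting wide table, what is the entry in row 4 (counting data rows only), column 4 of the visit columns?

315

With rows in first-appearance order of patient, row 4 is patient=P31. visit columns in first-appearance order: v1, v2, v3, v4; column 4 is v4.
Long rows with patient=P31, visit=v4: max(23, 82, 315) = 315.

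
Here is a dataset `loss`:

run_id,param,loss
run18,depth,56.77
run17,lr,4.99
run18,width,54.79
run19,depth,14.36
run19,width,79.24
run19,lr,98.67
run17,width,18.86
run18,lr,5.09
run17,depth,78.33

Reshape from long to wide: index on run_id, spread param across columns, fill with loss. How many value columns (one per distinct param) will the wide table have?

3

3 distinct param values: width, lr, depth.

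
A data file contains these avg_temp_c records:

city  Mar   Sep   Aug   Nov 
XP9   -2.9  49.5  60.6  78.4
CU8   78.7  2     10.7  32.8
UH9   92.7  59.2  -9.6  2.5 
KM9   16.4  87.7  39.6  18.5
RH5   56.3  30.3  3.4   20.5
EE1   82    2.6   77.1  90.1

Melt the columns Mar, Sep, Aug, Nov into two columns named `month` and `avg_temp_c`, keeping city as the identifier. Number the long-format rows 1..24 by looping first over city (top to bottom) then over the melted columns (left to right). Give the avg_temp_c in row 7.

10.7

24 rows total (6 × 4). Row 7: index ⌊(7-1)/4⌋ = 1 into city → CU8; (7-1) mod 4 = 2 into the melted columns → Aug.
So row 7 is (CU8, Aug, 10.7); avg_temp_c = 10.7.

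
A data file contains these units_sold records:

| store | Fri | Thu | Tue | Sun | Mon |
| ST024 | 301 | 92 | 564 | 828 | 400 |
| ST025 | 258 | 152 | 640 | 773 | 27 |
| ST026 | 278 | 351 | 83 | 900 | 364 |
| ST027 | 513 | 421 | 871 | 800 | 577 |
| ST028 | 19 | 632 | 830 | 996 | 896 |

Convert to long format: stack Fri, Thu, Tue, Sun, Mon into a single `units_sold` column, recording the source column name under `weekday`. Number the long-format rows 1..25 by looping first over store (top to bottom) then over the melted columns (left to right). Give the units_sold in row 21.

19

25 rows total (5 × 5). Row 21: index ⌊(21-1)/5⌋ = 4 into store → ST028; (21-1) mod 5 = 0 into the melted columns → Fri.
So row 21 is (ST028, Fri, 19); units_sold = 19.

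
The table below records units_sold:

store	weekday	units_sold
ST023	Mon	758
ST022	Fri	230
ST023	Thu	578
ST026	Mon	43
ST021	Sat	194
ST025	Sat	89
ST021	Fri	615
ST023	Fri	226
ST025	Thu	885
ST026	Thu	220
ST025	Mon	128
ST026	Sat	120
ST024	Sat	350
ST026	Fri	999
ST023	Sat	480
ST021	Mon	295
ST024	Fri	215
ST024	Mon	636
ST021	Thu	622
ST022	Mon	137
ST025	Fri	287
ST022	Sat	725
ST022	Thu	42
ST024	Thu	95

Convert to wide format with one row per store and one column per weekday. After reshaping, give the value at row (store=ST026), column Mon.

Wide layout: rows indexed by store, columns are the 4 distinct weekday values (Mon, Fri, Thu, Sat).
Cell (store=ST026, weekday=Mon) draws from the long row where store=ST026 and weekday=Mon, which has units_sold=43.

43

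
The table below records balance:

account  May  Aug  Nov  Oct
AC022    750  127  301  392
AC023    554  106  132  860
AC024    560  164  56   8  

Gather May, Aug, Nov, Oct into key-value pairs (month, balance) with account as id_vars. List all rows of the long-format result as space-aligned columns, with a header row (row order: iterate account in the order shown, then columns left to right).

account  month  balance
AC022    May    750    
AC022    Aug    127    
AC022    Nov    301    
AC022    Oct    392    
AC023    May    554    
AC023    Aug    106    
AC023    Nov    132    
AC023    Oct    860    
AC024    May    560    
AC024    Aug    164    
AC024    Nov    56     
AC024    Oct    8      

Each (account, column) pair becomes one row: 3 × 4 = 12 rows.
For example, (AC022, May) → balance=750.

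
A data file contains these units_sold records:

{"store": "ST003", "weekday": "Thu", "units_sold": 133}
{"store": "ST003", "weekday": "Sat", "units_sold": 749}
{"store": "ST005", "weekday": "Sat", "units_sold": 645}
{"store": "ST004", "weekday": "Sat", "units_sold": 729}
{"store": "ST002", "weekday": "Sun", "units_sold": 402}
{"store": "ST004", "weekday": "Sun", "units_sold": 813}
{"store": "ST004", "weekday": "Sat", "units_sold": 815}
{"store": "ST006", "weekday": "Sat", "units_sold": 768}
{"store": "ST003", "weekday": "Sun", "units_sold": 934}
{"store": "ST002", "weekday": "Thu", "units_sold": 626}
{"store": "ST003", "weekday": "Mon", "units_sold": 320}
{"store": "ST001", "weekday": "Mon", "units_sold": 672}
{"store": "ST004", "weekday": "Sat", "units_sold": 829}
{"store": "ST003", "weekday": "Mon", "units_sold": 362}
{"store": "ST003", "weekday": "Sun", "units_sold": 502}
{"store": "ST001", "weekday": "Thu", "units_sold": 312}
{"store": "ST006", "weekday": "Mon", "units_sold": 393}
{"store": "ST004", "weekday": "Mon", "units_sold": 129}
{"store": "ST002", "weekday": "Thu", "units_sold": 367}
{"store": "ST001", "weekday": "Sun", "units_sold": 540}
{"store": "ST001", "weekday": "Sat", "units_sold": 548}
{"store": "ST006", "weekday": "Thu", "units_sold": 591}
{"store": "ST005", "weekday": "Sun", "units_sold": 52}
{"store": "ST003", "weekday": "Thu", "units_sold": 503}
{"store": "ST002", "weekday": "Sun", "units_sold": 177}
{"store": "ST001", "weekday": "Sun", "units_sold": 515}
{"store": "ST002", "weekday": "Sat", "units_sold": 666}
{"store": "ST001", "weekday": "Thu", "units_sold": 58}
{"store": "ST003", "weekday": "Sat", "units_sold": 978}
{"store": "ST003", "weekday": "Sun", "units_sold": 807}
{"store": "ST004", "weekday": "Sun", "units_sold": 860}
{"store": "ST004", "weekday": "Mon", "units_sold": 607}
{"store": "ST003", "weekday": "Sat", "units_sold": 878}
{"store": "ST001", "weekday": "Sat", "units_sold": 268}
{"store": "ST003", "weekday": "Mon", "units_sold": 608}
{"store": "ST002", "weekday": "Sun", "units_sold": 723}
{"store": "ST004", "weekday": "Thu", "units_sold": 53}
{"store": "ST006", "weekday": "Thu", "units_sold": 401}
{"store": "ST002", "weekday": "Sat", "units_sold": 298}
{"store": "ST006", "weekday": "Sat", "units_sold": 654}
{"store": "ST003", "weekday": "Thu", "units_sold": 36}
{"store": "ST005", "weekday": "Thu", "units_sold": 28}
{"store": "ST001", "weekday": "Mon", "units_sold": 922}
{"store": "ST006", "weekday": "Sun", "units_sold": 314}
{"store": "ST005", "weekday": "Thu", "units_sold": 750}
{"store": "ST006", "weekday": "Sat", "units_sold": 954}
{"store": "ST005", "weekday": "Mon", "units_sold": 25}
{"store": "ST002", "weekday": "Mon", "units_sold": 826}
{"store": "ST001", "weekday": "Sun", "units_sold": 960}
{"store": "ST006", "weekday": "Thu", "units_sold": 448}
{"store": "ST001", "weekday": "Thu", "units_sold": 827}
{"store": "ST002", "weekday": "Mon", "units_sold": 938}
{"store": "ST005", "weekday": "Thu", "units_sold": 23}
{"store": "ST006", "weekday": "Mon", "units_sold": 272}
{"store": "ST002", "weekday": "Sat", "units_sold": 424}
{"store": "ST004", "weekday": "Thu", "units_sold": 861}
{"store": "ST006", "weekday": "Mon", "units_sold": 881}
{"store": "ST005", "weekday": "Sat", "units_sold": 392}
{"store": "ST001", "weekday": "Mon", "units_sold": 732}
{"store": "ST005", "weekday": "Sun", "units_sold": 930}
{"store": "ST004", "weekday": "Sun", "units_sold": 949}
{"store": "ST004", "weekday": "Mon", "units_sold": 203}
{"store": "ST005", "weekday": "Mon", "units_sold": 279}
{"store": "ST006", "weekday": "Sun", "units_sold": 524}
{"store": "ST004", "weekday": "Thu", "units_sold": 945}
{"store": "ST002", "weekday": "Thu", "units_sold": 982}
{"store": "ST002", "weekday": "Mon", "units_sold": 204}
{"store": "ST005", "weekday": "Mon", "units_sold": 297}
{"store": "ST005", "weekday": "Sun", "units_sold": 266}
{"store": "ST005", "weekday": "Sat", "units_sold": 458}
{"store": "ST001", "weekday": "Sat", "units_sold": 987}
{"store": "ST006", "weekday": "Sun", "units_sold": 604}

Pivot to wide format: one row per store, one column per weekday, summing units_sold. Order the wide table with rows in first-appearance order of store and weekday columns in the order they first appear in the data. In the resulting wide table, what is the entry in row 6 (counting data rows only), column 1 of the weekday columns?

With rows in first-appearance order of store, row 6 is store=ST001. weekday columns in first-appearance order: Thu, Sat, Sun, Mon; column 1 is Thu.
Long rows with store=ST001, weekday=Thu: 312 + 58 + 827 = 1197.

1197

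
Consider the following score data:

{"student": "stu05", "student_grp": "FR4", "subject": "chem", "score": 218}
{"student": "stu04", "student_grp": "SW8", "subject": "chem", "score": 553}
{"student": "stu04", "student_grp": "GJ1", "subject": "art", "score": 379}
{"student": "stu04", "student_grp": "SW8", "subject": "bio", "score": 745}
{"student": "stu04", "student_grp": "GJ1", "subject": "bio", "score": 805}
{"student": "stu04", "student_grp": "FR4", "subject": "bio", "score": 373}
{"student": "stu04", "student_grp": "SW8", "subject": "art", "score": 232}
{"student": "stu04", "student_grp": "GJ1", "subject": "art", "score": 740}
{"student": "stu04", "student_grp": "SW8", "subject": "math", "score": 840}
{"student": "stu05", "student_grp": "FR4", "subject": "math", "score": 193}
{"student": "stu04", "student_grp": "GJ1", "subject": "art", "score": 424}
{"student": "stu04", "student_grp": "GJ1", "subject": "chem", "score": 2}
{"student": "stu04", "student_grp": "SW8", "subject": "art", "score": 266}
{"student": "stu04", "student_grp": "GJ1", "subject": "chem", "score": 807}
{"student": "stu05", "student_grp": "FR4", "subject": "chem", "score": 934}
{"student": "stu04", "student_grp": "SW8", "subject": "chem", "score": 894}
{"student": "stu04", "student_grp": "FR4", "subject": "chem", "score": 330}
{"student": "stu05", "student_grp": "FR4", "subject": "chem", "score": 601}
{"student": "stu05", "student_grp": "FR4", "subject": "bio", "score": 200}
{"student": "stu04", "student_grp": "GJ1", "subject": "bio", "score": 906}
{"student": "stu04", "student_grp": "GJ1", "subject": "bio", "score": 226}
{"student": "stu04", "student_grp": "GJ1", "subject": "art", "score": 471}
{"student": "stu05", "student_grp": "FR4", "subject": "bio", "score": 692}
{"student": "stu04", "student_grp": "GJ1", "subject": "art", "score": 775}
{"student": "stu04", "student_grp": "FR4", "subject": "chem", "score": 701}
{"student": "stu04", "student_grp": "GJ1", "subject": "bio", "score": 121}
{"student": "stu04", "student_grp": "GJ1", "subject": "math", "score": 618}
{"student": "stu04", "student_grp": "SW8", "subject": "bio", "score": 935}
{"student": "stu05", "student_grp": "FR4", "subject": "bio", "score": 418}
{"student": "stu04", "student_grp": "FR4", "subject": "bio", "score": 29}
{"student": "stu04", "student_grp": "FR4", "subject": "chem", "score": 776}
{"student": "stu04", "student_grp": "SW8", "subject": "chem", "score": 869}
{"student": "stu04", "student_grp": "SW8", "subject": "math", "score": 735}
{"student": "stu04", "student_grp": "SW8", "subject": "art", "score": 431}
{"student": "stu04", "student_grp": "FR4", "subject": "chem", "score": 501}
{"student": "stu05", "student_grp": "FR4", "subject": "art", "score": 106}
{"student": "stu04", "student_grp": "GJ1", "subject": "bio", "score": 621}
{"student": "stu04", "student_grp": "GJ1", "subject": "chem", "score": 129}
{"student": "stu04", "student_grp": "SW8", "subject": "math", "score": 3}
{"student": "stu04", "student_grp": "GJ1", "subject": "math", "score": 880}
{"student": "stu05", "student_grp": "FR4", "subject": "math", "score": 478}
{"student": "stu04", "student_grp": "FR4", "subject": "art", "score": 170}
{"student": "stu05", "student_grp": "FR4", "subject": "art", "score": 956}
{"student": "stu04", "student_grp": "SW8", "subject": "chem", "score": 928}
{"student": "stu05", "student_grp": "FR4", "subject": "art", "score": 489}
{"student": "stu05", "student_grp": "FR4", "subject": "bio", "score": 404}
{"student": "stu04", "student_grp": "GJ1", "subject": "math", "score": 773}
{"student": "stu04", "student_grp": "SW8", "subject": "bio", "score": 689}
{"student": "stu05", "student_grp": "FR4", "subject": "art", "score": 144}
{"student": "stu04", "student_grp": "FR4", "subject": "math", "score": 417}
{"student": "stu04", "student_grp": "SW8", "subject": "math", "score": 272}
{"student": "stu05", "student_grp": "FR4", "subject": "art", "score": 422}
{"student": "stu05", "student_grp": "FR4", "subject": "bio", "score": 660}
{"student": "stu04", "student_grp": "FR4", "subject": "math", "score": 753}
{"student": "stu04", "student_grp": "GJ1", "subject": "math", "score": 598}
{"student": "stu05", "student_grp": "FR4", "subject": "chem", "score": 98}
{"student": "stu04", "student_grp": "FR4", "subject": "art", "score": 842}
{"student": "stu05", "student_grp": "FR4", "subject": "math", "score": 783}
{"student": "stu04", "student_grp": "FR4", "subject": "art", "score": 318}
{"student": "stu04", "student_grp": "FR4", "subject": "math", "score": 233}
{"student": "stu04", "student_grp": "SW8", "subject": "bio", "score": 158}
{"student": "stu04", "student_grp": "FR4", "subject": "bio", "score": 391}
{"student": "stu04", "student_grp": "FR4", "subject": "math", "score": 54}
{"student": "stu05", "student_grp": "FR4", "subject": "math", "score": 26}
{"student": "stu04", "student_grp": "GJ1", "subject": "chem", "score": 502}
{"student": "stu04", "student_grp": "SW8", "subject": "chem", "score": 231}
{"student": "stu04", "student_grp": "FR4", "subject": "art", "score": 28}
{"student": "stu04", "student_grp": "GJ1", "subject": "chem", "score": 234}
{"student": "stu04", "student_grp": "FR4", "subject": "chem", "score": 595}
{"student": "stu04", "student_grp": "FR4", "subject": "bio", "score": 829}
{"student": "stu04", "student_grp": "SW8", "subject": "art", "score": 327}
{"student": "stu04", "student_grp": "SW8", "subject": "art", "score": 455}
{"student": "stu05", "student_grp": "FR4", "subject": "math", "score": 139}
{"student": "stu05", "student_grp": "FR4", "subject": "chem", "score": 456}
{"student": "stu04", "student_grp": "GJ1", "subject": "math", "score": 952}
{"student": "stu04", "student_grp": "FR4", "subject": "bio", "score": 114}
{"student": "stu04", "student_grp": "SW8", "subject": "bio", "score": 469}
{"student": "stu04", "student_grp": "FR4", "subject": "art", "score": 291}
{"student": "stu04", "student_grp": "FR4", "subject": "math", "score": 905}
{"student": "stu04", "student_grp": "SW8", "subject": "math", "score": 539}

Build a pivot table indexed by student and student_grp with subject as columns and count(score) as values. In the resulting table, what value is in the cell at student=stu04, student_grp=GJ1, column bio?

Rows with student=stu04, student_grp=GJ1 and subject=bio: score values are 805, 906, 226, 121, 621.
5 rows match — count = 5.

5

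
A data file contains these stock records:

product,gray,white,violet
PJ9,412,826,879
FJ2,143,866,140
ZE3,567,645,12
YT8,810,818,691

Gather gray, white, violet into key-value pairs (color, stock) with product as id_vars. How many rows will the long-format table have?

4 product values × 3 melted columns = 12 rows.

12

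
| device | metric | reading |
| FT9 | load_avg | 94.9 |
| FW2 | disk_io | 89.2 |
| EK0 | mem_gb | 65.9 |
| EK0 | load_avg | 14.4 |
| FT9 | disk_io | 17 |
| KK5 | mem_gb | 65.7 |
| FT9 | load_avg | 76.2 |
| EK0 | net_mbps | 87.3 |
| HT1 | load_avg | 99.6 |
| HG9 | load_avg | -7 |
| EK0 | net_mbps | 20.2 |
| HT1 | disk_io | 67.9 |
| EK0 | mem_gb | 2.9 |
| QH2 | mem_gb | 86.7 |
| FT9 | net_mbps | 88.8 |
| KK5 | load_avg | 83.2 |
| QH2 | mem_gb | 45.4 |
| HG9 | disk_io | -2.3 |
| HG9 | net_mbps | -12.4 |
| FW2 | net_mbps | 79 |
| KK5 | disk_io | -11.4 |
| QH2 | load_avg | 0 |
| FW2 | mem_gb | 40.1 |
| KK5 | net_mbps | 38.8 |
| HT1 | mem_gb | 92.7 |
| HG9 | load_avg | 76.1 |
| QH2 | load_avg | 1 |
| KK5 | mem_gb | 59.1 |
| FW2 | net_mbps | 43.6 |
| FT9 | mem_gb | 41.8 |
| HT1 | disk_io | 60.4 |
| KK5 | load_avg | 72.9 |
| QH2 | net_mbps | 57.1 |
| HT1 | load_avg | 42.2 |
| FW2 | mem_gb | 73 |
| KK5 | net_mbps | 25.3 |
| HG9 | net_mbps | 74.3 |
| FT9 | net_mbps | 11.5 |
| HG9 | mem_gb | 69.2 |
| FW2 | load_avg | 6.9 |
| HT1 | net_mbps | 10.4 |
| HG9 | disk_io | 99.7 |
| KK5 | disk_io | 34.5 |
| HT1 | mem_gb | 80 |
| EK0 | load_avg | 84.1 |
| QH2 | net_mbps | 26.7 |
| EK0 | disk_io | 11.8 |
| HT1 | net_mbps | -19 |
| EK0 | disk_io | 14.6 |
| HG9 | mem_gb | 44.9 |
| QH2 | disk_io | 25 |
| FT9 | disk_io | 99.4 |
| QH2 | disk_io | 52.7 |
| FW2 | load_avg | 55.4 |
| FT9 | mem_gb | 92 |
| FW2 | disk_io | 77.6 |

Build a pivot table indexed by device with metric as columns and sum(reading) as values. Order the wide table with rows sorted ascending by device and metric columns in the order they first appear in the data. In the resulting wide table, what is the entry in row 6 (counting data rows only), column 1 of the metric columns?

With rows sorted ascending by device, row 6 is device=KK5. metric columns in first-appearance order: load_avg, disk_io, mem_gb, net_mbps; column 1 is load_avg.
Long rows with device=KK5, metric=load_avg: 83.2 + 72.9 = 156.1.

156.1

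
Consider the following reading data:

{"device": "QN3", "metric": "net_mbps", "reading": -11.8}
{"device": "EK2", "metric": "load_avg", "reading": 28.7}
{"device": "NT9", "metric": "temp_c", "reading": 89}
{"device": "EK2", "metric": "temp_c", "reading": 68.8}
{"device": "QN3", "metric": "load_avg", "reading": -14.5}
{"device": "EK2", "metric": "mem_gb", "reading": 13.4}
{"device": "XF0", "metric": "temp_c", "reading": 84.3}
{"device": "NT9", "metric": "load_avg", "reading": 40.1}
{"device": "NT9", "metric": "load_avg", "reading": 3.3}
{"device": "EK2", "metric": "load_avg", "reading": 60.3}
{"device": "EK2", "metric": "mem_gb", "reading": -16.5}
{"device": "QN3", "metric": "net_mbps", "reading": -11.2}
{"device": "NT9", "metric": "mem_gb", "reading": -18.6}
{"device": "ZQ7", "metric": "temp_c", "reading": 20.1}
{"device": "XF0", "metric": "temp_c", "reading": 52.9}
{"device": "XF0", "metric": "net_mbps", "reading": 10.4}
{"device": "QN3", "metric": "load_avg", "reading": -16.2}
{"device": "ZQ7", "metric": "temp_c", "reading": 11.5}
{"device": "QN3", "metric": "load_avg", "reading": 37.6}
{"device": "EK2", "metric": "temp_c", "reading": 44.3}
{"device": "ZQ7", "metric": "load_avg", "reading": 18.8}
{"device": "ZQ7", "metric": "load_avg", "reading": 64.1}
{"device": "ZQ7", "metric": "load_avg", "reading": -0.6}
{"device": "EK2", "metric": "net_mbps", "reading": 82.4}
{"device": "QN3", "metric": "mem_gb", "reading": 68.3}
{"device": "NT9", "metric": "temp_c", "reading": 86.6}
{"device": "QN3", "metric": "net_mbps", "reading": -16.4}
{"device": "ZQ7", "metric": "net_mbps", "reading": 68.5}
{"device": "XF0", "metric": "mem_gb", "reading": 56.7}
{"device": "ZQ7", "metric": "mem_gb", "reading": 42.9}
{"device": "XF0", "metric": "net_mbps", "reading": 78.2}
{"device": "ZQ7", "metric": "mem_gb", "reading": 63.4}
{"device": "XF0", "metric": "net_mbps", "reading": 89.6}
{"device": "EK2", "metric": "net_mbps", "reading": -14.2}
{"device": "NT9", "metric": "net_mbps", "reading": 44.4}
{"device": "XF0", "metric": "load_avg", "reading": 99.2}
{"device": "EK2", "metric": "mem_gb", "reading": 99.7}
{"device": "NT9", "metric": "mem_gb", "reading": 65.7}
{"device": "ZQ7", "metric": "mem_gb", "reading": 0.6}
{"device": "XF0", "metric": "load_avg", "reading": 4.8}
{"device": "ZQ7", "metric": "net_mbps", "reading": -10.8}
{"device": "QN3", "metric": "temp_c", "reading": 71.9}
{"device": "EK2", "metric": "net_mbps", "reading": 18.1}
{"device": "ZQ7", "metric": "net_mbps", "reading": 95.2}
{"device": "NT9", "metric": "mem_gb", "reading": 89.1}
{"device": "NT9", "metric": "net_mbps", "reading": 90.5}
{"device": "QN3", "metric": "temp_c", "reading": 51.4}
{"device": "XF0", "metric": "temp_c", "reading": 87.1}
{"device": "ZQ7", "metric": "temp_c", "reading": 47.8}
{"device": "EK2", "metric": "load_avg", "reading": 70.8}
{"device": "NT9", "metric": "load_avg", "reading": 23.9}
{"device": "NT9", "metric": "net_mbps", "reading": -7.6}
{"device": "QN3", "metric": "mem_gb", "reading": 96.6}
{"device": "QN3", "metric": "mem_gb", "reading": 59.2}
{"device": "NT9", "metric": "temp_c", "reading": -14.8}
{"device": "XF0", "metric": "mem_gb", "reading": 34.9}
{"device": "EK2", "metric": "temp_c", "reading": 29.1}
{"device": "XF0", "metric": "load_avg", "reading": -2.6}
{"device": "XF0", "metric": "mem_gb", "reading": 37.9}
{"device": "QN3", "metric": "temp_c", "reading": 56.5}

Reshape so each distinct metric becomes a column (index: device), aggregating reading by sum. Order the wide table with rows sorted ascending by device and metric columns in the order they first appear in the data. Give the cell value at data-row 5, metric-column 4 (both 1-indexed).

With rows sorted ascending by device, row 5 is device=ZQ7. metric columns in first-appearance order: net_mbps, load_avg, temp_c, mem_gb; column 4 is mem_gb.
Long rows with device=ZQ7, metric=mem_gb: 42.9 + 63.4 + 0.6 = 106.9.

106.9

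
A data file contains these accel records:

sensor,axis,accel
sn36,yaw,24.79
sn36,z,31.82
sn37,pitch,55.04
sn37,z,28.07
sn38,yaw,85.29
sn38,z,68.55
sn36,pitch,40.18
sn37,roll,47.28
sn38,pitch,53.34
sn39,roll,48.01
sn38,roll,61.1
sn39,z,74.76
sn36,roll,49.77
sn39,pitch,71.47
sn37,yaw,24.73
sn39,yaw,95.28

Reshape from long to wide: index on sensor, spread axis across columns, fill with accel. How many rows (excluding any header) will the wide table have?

4

4 distinct sensor values → 4 rows.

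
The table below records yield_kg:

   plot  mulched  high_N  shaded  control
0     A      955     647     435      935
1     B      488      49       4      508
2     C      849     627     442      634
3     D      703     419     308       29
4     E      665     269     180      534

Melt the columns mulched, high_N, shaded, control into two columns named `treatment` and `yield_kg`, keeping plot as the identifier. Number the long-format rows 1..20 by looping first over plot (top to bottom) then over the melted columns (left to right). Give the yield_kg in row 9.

849

20 rows total (5 × 4). Row 9: index ⌊(9-1)/4⌋ = 2 into plot → C; (9-1) mod 4 = 0 into the melted columns → mulched.
So row 9 is (C, mulched, 849); yield_kg = 849.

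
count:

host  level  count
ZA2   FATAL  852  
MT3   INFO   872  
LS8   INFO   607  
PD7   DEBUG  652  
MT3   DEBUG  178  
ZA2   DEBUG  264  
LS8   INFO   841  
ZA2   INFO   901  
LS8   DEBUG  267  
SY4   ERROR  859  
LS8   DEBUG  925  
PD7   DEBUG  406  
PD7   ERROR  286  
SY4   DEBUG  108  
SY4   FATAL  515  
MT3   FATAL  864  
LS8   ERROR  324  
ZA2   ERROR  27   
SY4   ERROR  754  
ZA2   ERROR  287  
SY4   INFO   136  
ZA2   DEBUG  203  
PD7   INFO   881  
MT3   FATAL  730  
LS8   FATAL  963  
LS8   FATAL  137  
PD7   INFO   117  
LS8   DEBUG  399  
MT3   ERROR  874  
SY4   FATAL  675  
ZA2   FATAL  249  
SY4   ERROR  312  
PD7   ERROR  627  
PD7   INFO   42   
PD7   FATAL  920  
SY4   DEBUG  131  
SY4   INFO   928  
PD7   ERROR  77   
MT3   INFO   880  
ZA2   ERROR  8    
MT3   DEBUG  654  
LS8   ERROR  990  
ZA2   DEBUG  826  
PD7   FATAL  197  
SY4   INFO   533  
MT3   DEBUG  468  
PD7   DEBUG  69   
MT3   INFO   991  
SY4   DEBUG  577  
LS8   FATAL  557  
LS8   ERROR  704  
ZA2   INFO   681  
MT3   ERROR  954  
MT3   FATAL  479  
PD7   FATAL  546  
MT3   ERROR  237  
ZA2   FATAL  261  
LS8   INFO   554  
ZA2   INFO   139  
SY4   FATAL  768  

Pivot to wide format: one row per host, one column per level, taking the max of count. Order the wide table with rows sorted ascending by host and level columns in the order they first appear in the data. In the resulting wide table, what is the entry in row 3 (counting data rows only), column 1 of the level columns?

920

With rows sorted ascending by host, row 3 is host=PD7. level columns in first-appearance order: FATAL, INFO, DEBUG, ERROR; column 1 is FATAL.
Long rows with host=PD7, level=FATAL: max(920, 197, 546) = 920.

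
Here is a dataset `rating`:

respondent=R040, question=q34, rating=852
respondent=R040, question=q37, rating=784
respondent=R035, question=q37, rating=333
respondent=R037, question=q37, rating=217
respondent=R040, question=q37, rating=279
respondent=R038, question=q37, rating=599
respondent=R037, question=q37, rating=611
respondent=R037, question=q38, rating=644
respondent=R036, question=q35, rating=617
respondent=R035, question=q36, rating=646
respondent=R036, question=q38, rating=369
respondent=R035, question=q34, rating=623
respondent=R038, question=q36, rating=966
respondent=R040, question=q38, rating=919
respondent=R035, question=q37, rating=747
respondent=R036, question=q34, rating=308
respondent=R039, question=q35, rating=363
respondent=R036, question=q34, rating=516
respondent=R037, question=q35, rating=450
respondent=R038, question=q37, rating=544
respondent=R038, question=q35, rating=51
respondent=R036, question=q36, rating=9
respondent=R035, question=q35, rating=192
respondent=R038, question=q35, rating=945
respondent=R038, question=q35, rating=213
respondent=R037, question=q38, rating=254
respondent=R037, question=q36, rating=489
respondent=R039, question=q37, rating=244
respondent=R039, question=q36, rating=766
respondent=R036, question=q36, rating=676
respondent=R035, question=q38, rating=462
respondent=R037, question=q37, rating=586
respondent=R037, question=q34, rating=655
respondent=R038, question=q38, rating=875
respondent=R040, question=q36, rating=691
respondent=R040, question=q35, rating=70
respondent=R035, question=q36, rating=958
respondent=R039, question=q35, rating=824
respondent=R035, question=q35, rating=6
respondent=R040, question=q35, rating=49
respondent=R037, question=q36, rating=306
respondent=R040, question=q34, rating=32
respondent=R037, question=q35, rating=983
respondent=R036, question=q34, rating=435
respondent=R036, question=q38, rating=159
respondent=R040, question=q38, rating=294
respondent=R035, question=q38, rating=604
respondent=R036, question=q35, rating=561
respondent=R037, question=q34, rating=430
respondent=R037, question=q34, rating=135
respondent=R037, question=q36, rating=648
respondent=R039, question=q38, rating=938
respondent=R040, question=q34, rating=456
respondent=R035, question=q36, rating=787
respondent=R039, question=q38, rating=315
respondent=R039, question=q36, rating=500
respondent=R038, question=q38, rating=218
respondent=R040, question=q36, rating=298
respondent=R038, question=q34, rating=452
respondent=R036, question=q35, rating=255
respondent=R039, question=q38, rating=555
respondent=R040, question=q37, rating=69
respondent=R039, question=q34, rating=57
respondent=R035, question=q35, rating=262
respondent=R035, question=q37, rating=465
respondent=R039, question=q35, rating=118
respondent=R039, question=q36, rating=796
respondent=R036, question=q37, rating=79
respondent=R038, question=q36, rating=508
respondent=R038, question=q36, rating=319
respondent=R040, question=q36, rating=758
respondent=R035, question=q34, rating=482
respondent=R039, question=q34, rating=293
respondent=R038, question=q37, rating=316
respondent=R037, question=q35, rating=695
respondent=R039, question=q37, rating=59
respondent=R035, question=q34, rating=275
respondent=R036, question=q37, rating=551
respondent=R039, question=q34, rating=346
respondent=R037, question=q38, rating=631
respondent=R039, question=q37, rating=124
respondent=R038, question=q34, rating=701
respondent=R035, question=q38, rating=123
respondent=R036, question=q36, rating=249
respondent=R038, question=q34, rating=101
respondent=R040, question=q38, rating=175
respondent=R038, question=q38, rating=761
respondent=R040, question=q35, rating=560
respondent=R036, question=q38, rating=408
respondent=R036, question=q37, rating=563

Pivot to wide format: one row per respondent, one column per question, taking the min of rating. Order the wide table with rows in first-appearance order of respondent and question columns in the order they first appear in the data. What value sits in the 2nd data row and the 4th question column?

With rows in first-appearance order of respondent, row 2 is respondent=R035. question columns in first-appearance order: q34, q37, q38, q35, q36; column 4 is q35.
Long rows with respondent=R035, question=q35: min(192, 6, 262) = 6.

6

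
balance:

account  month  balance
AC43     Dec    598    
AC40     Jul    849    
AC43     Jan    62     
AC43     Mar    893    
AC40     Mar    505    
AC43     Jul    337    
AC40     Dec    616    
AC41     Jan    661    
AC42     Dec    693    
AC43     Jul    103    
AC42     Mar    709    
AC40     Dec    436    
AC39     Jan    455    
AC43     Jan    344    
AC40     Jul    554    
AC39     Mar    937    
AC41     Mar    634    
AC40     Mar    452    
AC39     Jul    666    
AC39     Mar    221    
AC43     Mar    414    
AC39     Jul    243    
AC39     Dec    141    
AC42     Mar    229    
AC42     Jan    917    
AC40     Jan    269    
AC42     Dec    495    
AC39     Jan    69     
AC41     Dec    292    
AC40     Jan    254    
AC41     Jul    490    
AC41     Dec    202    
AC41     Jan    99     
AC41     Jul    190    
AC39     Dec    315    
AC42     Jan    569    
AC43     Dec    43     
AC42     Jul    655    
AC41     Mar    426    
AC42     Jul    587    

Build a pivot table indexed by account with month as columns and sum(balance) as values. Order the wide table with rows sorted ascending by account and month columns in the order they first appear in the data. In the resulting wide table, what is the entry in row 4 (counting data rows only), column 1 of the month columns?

1188

With rows sorted ascending by account, row 4 is account=AC42. month columns in first-appearance order: Dec, Jul, Jan, Mar; column 1 is Dec.
Long rows with account=AC42, month=Dec: 693 + 495 = 1188.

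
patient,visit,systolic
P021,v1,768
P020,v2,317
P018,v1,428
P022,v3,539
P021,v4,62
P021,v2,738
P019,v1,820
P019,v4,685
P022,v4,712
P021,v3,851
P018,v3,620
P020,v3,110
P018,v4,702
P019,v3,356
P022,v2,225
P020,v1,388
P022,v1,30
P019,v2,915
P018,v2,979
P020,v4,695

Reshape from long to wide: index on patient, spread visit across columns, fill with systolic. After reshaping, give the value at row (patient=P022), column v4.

712

Wide layout: rows indexed by patient, columns are the 4 distinct visit values (v1, v2, v3, v4).
Cell (patient=P022, visit=v4) draws from the long row where patient=P022 and visit=v4, which has systolic=712.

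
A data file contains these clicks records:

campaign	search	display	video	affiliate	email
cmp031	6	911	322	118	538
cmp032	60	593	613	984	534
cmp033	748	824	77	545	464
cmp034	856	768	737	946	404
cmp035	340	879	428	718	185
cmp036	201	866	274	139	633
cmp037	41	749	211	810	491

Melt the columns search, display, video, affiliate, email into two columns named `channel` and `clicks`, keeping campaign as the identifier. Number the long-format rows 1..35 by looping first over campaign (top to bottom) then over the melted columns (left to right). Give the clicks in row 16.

35 rows total (7 × 5). Row 16: index ⌊(16-1)/5⌋ = 3 into campaign → cmp034; (16-1) mod 5 = 0 into the melted columns → search.
So row 16 is (cmp034, search, 856); clicks = 856.

856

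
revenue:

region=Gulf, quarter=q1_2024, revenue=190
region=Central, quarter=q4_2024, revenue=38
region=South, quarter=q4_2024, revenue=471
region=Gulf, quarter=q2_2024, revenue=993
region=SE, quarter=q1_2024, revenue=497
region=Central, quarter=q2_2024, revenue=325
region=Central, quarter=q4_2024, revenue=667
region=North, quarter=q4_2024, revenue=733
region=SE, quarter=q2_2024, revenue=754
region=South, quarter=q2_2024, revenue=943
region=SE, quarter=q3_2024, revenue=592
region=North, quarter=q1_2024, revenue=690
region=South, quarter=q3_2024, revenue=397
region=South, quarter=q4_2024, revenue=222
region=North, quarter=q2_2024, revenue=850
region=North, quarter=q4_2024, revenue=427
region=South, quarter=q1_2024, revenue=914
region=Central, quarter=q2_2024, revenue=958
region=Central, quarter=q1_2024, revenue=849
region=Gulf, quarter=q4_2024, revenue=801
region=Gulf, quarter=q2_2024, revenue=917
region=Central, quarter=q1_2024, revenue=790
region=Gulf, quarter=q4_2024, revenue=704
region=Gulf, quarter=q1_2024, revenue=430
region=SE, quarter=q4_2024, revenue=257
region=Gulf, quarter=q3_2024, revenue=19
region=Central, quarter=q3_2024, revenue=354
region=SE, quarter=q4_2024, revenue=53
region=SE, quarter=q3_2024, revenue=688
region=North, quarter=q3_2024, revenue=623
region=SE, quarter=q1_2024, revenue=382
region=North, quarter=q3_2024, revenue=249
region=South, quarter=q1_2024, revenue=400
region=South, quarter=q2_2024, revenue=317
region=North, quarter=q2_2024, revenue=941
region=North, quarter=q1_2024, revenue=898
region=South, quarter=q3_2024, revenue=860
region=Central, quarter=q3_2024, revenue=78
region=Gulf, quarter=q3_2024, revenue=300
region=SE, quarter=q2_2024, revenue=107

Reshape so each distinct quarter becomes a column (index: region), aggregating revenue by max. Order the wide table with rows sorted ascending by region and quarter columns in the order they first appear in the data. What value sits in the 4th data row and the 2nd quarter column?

With rows sorted ascending by region, row 4 is region=SE. quarter columns in first-appearance order: q1_2024, q4_2024, q2_2024, q3_2024; column 2 is q4_2024.
Long rows with region=SE, quarter=q4_2024: max(257, 53) = 257.

257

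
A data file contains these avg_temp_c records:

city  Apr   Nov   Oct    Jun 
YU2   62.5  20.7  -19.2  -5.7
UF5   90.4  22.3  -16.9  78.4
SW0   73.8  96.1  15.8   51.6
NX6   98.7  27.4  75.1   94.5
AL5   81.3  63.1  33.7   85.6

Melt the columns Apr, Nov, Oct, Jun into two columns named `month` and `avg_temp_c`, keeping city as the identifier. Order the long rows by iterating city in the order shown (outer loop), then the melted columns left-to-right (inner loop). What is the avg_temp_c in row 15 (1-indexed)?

75.1

20 rows total (5 × 4). Row 15: index ⌊(15-1)/4⌋ = 3 into city → NX6; (15-1) mod 4 = 2 into the melted columns → Oct.
So row 15 is (NX6, Oct, 75.1); avg_temp_c = 75.1.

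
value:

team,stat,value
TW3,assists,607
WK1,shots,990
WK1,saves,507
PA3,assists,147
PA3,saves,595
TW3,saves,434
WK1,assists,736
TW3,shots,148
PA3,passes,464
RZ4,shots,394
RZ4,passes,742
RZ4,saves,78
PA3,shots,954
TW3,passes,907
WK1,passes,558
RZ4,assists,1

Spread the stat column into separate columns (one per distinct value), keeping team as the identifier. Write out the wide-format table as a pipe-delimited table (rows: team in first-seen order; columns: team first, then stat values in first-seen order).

| team | assists | shots | saves | passes |
| TW3 | 607 | 148 | 434 | 907 |
| WK1 | 736 | 990 | 507 | 558 |
| PA3 | 147 | 954 | 595 | 464 |
| RZ4 | 1 | 394 | 78 | 742 |

Columns: team plus the 4 distinct stat values (assists, shots, saves, passes).
For example, row TW3 column assists takes value=607 from the long row (TW3, assists).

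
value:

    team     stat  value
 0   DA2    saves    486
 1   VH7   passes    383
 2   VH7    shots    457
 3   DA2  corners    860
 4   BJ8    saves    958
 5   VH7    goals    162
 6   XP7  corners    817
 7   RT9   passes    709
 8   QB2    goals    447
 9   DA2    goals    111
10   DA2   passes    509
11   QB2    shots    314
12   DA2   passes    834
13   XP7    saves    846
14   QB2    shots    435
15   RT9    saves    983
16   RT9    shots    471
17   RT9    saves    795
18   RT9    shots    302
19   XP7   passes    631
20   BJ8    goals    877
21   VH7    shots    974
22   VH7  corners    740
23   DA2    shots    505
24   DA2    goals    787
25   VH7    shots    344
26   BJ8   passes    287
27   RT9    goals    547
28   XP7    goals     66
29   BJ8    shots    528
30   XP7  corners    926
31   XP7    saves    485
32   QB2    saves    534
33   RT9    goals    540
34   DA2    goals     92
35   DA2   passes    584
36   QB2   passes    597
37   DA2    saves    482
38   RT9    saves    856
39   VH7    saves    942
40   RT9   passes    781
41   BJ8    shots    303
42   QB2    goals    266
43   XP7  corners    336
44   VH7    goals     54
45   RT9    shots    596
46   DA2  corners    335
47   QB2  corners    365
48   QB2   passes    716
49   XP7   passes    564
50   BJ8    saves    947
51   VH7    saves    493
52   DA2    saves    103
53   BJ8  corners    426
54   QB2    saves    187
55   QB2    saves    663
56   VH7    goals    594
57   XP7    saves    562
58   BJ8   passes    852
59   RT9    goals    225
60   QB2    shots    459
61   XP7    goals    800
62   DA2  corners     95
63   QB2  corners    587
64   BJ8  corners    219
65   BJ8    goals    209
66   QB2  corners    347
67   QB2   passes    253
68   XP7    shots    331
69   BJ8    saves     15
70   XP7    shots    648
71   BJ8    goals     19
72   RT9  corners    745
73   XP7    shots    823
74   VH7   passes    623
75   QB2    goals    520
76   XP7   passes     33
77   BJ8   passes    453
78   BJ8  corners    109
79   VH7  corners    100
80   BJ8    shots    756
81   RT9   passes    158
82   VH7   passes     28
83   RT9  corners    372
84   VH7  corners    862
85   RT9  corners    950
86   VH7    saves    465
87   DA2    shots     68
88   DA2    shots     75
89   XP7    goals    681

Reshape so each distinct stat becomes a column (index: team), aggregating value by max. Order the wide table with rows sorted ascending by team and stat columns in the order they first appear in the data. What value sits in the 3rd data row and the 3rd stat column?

With rows sorted ascending by team, row 3 is team=QB2. stat columns in first-appearance order: saves, passes, shots, corners, goals; column 3 is shots.
Long rows with team=QB2, stat=shots: max(314, 435, 459) = 459.

459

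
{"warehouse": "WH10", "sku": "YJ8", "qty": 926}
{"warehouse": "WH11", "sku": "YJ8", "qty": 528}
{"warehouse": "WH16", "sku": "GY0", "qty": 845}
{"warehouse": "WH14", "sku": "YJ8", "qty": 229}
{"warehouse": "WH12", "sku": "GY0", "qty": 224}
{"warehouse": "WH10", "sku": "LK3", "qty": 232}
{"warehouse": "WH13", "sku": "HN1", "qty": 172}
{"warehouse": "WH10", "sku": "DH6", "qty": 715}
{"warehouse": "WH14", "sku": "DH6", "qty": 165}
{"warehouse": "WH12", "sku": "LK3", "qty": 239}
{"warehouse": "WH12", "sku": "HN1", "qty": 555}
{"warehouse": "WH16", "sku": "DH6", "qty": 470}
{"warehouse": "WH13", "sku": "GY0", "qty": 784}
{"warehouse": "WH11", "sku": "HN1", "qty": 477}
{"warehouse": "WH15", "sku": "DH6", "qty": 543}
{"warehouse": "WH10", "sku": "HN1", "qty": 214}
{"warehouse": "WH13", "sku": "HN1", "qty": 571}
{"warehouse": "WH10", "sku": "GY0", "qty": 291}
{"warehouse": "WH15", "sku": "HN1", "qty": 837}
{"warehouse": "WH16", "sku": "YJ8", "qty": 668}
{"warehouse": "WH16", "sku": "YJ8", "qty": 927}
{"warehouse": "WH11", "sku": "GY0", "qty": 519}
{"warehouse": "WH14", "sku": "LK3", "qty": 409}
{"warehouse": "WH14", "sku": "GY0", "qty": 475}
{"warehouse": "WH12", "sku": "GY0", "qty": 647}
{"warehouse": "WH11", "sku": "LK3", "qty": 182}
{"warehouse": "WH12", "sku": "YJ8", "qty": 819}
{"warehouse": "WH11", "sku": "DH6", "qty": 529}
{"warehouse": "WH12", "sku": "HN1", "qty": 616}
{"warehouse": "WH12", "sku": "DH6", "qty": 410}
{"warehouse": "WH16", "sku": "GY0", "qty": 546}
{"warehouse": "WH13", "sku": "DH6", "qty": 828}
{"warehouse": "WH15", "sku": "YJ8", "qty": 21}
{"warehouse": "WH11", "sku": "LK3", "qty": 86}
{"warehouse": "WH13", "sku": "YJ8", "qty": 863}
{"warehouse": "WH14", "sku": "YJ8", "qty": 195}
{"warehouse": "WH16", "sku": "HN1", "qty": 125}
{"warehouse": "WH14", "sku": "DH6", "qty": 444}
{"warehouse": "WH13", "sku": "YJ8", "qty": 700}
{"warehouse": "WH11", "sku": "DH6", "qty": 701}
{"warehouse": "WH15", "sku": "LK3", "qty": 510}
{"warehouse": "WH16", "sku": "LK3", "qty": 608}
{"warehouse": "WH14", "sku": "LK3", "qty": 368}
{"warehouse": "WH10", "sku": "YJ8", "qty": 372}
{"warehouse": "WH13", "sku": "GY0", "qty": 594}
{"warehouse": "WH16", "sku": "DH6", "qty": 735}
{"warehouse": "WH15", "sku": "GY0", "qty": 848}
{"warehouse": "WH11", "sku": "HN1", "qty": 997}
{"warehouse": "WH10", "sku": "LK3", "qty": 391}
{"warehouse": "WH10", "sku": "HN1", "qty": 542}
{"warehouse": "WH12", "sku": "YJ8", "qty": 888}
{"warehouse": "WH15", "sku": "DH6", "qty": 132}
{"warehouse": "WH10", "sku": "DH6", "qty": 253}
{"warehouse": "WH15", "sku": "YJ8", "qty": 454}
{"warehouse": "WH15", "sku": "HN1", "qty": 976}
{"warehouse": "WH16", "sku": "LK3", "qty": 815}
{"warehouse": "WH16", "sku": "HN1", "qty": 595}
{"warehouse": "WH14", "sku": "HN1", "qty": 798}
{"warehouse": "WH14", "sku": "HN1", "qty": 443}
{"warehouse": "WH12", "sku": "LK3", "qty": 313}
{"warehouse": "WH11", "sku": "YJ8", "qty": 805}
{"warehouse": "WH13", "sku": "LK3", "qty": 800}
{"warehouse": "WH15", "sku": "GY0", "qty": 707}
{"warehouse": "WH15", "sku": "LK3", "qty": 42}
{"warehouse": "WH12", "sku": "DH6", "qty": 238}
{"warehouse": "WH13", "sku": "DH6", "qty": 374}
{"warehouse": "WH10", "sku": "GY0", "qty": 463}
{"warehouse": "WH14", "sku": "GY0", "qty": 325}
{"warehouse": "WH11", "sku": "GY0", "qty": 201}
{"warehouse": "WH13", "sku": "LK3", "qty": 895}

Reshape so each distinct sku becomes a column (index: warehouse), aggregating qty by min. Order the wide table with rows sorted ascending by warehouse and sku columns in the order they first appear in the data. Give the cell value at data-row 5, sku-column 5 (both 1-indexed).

With rows sorted ascending by warehouse, row 5 is warehouse=WH14. sku columns in first-appearance order: YJ8, GY0, LK3, HN1, DH6; column 5 is DH6.
Long rows with warehouse=WH14, sku=DH6: min(165, 444) = 165.

165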